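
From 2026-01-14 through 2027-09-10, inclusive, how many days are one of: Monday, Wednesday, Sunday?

2026-01-14 is a Wednesday.
That's 605 days from start to end, counting both.
605 = 7 × 86 + 3, so there are 86 full weeks plus 3 extra days.
Each full week contributes 3 days from the set (Mon, Wed, Sun): 86 × 3 = 258.
The 3 extra days are Wed, Thu, Fri — 1 of them qualifies.
Total: 258 + 1 = 259.

259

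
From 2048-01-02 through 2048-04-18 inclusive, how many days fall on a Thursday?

2048-01-02 is a Thursday.
From 2048-01-02 to 2048-04-18 is 108 days inclusive.
108 = 7 × 15 + 3, so there are 15 full weeks plus 3 extra days.
Each full week contributes one Thursday: 15 so far.
The 3 extra days are Thu, Fri, Sat — 1 of them qualifies.
Total: 15 + 1 = 16.

16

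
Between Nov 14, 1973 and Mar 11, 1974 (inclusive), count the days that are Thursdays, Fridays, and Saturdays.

Nov 14, 1973 is a Wednesday.
That's 118 days from start to end, counting both.
118 = 7 × 16 + 6, so there are 16 full weeks plus 6 extra days.
Each full week contributes 3 days from the set (Thu, Fri, Sat): 16 × 3 = 48.
The 6 extra days are Wednesday, Thursday, Friday, Saturday, Sunday, Monday — 3 of them qualify.
Total: 48 + 3 = 51.

51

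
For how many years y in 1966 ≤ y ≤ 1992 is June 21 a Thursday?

4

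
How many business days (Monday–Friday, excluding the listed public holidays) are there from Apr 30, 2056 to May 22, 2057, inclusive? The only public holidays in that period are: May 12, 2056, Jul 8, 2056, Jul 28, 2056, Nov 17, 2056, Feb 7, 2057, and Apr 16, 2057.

272

Apr 30, 2056 is a Sunday.
From Apr 30, 2056 to May 22, 2057 is 388 days inclusive.
388 = 7 × 55 + 3, so there are 55 full weeks plus 3 extra days.
Each full week contributes 5 weekdays (Mon–Fri): 55 × 5 = 275.
The 3 extra days are Sun, Mon, Tue — 2 of them qualify.
Total: 275 + 2 = 277.
Holidays: May 12, 2056 (Fri); Jul 8, 2056 (Sat); Jul 28, 2056 (Fri); Nov 17, 2056 (Fri); Feb 7, 2057 (Wed); Apr 16, 2057 (Mon).
5 of the 6 holidays fall on weekdays; the rest are weekends and were already excluded.
Business days: 277 − 5 = 272.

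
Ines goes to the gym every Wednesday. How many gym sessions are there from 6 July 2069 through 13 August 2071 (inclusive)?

6 July 2069 is a Saturday.
That's 769 days from start to end, counting both.
769 = 7 × 109 + 6, so there are 109 full weeks plus 6 extra days.
Each full week contributes one Wednesday: 109 so far.
The 6 extra days are Sat, Sun, Mon, Tue, Wed, Thu — 1 of them qualifies.
Total: 109 + 1 = 110.

110 Wednesdays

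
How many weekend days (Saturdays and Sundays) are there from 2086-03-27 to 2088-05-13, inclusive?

222

2086-03-27 is a Wednesday.
That's 779 days from start to end, counting both.
779 = 7 × 111 + 2, so there are 111 full weeks plus 2 extra days.
Each full week contributes 2 weekend days (Sat, Sun): 111 × 2 = 222.
The 2 extra days are Wed, Thu — none qualify.
Total: 222 + 0 = 222.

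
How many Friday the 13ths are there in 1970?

The 13th falls on a Friday when the month's 13th has weekday Fri.
Jan 13 is Tue; Feb 13 is Fri ✓; Mar 13 is Fri ✓; Apr 13 is Mon; May 13 is Wed; Jun 13 is Sat; Jul 13 is Mon; Aug 13 is Thu; Sep 13 is Sun; Oct 13 is Tue; Nov 13 is Fri ✓; Dec 13 is Sun.
Friday the 13ths: Feb, Mar, Nov.

3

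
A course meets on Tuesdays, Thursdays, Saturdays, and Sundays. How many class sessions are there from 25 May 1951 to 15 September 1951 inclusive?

25 May 1951 is a Friday.
That's 114 days from start to end, counting both.
114 = 7 × 16 + 2, so there are 16 full weeks plus 2 extra days.
Each full week contributes 4 days from the set (Tue, Thu, Sat, Sun): 16 × 4 = 64.
The 2 extra days are Fri, Sat — 1 of them qualifies.
Total: 64 + 1 = 65.

65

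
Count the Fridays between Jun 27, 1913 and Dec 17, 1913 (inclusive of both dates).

Jun 27, 1913 is a Friday.
From Jun 27, 1913 to Dec 17, 1913 is 174 days inclusive.
174 = 7 × 24 + 6, so there are 24 full weeks plus 6 extra days.
Each full week contributes one Friday: 24 so far.
The 6 extra days are Friday, Saturday, Sunday, Monday, Tuesday, Wednesday — 1 of them qualifies.
Total: 24 + 1 = 25.

25 Fridays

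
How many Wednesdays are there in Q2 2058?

2058-04-01 is a Monday.
That's 91 days from start to end, counting both.
91 = 7 × 13, so the span is exactly 13 full weeks.
Each full week contributes one Wednesday: 13 so far.

13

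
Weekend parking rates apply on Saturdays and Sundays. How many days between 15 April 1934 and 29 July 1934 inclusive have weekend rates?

31

15 April 1934 is a Sunday.
That's 106 days from start to end, counting both.
106 = 7 × 15 + 1, so there are 15 full weeks plus 1 extra day.
Each full week contributes 2 weekend days (Sat, Sun): 15 × 2 = 30.
The 1 extra day is Sun — 1 of them qualifies.
Total: 30 + 1 = 31.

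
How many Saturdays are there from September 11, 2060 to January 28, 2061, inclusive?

September 11, 2060 is a Saturday.
The range spans 140 days (inclusive of both endpoints).
140 = 7 × 20, so the span is exactly 20 full weeks.
Each full week contributes one Saturday: 20 so far.

20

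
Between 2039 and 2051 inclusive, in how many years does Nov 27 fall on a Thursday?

1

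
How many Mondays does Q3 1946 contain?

July 1, 1946 is a Monday.
From July 1, 1946 to September 30, 1946 is 92 days inclusive.
92 = 7 × 13 + 1, so there are 13 full weeks plus 1 extra day.
Each full week contributes one Monday: 13 so far.
The 1 extra day is Monday — 1 of them qualifies.
Total: 13 + 1 = 14.

14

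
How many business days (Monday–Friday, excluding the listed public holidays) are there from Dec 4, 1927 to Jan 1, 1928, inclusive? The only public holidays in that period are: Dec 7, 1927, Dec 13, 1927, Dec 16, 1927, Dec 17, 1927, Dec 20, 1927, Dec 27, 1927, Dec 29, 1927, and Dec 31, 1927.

14 business days

Dec 4, 1927 is a Sunday.
From Dec 4, 1927 to Jan 1, 1928 is 29 days inclusive.
29 = 7 × 4 + 1, so there are 4 full weeks plus 1 extra day.
Each full week contributes 5 weekdays (Mon–Fri): 4 × 5 = 20.
The 1 extra day is Sunday — none qualify.
Total: 20 + 0 = 20.
Holidays: Dec 7, 1927 (Wed); Dec 13, 1927 (Tue); Dec 16, 1927 (Fri); Dec 17, 1927 (Sat); Dec 20, 1927 (Tue); Dec 27, 1927 (Tue); Dec 29, 1927 (Thu); Dec 31, 1927 (Sat).
6 of the 8 holidays fall on weekdays; the rest are weekends and were already excluded.
Business days: 20 − 6 = 14.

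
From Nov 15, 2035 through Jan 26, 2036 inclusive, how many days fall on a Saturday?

Nov 15, 2035 is a Thursday.
The range spans 73 days (inclusive of both endpoints).
73 = 7 × 10 + 3, so there are 10 full weeks plus 3 extra days.
Each full week contributes one Saturday: 10 so far.
The 3 extra days are Thursday, Friday, Saturday — 1 of them qualifies.
Total: 10 + 1 = 11.

11 Saturdays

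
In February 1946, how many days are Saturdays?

4

February 1, 1946 is a Friday.
From February 1, 1946 to February 28, 1946 is 28 days inclusive.
28 = 7 × 4, so the span is exactly 4 full weeks.
Each full week contributes one Saturday: 4 so far.
Total: 4.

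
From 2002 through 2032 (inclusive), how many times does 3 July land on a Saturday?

5

Day of week of July 3 in each year:
2002: Wed, 2003: Thu, 2004: Sat ✓, 2005: Sun, 2006: Mon, 2007: Tue, 2008: Thu, 2009: Fri, 2010: Sat ✓, 2011: Sun, 2012: Tue, 2013: Wed, 2014: Thu, 2015: Fri, 2016: Sun, 2017: Mon, 2018: Tue, 2019: Wed, 2020: Fri, 2021: Sat ✓, 2022: Sun, 2023: Mon, 2024: Wed, 2025: Thu, 2026: Fri, 2027: Sat ✓, 2028: Mon, 2029: Tue, 2030: Wed, 2031: Thu, 2032: Sat ✓
Saturdays: 2004, 2010, 2021, 2027, 2032.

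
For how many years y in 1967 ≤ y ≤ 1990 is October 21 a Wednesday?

3

Day of week of October 21 in each year:
1967: Sat, 1968: Mon, 1969: Tue, 1970: Wed ✓, 1971: Thu, 1972: Sat, 1973: Sun, 1974: Mon, 1975: Tue, 1976: Thu, 1977: Fri, 1978: Sat, 1979: Sun, 1980: Tue, 1981: Wed ✓, 1982: Thu, 1983: Fri, 1984: Sun, 1985: Mon, 1986: Tue, 1987: Wed ✓, 1988: Fri, 1989: Sat, 1990: Sun
Wednesdays: 1970, 1981, 1987.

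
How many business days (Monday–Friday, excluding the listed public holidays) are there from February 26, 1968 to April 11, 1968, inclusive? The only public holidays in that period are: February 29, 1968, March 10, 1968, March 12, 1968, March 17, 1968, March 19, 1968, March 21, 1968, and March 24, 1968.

30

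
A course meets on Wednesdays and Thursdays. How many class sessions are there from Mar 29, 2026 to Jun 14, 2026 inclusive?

22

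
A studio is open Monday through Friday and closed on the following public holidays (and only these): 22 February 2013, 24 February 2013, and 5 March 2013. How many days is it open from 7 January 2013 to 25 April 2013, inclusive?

77

7 January 2013 is a Monday.
From 7 January 2013 to 25 April 2013 is 109 days inclusive.
109 = 7 × 15 + 4, so there are 15 full weeks plus 4 extra days.
Each full week contributes 5 weekdays (Mon–Fri): 15 × 5 = 75.
The 4 extra days are Mon, Tue, Wed, Thu — 4 of them qualify.
Total: 75 + 4 = 79.
Holidays: 22 February 2013 (Fri); 24 February 2013 (Sun); 5 March 2013 (Tue).
2 of the 3 holidays fall on weekdays; the rest are weekends and were already excluded.
Business days: 79 − 2 = 77.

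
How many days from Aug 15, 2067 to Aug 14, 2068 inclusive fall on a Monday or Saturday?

Aug 15, 2067 is a Monday.
From Aug 15, 2067 to Aug 14, 2068 is 366 days inclusive.
366 = 7 × 52 + 2, so there are 52 full weeks plus 2 extra days.
Each full week contributes 2 days from the set (Mon, Sat): 52 × 2 = 104.
The 2 extra days are Monday, Tuesday — 1 of them qualifies.
Total: 104 + 1 = 105.

105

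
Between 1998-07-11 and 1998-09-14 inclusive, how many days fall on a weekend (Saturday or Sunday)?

20

1998-07-11 is a Saturday.
The range spans 66 days (inclusive of both endpoints).
66 = 7 × 9 + 3, so there are 9 full weeks plus 3 extra days.
Each full week contributes 2 weekend days (Sat, Sun): 9 × 2 = 18.
The 3 extra days are Saturday, Sunday, Monday — 2 of them qualify.
Total: 18 + 2 = 20.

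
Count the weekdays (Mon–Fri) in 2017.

2017-01-01 is a Sunday.
The range spans 365 days (inclusive of both endpoints).
365 = 7 × 52 + 1, so there are 52 full weeks plus 1 extra day.
Each full week contributes 5 weekdays (Mon–Fri): 52 × 5 = 260.
The 1 extra day is Sunday — none qualify.
Total: 260 + 0 = 260.

260 weekdays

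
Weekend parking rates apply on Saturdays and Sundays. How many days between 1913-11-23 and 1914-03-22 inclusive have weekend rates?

1913-11-23 is a Sunday.
That's 120 days from start to end, counting both.
120 = 7 × 17 + 1, so there are 17 full weeks plus 1 extra day.
Each full week contributes 2 weekend days (Sat, Sun): 17 × 2 = 34.
The 1 extra day is Sunday — 1 of them qualifies.
Total: 34 + 1 = 35.

35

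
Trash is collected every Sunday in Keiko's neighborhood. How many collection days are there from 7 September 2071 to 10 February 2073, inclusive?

74

7 September 2071 is a Monday.
That's 523 days from start to end, counting both.
523 = 7 × 74 + 5, so there are 74 full weeks plus 5 extra days.
Each full week contributes one Sunday: 74 so far.
The 5 extra days are Mon, Tue, Wed, Thu, Fri — none qualify.
Total: 74 + 0 = 74.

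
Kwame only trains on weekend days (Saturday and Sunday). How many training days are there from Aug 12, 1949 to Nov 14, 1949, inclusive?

28

Aug 12, 1949 is a Friday.
That's 95 days from start to end, counting both.
95 = 7 × 13 + 4, so there are 13 full weeks plus 4 extra days.
Each full week contributes 2 weekend days (Sat, Sun): 13 × 2 = 26.
The 4 extra days are Friday, Saturday, Sunday, Monday — 2 of them qualify.
Total: 26 + 2 = 28.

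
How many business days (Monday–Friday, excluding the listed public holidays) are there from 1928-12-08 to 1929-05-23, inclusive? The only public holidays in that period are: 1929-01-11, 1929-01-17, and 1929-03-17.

117 business days

1928-12-08 is a Saturday.
That's 167 days from start to end, counting both.
167 = 7 × 23 + 6, so there are 23 full weeks plus 6 extra days.
Each full week contributes 5 weekdays (Mon–Fri): 23 × 5 = 115.
The 6 extra days are Sat, Sun, Mon, Tue, Wed, Thu — 4 of them qualify.
Total: 115 + 4 = 119.
Holidays: 1929-01-11 (Fri); 1929-01-17 (Thu); 1929-03-17 (Sun).
2 of the 3 holidays fall on weekdays; the rest are weekends and were already excluded.
Business days: 119 − 2 = 117.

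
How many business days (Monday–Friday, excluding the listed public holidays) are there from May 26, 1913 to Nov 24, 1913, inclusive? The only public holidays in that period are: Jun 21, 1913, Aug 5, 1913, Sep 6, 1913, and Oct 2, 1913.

May 26, 1913 is a Monday.
That's 183 days from start to end, counting both.
183 = 7 × 26 + 1, so there are 26 full weeks plus 1 extra day.
Each full week contributes 5 weekdays (Mon–Fri): 26 × 5 = 130.
The 1 extra day is Monday — 1 of them qualifies.
Total: 130 + 1 = 131.
Holidays: Jun 21, 1913 (Sat); Aug 5, 1913 (Tue); Sep 6, 1913 (Sat); Oct 2, 1913 (Thu).
2 of the 4 holidays fall on weekdays; the rest are weekends and were already excluded.
Business days: 131 − 2 = 129.

129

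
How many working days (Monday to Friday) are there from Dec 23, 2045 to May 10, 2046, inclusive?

99

Dec 23, 2045 is a Saturday.
The range spans 139 days (inclusive of both endpoints).
139 = 7 × 19 + 6, so there are 19 full weeks plus 6 extra days.
Each full week contributes 5 weekdays (Mon–Fri): 19 × 5 = 95.
The 6 extra days are Saturday, Sunday, Monday, Tuesday, Wednesday, Thursday — 4 of them qualify.
Total: 95 + 4 = 99.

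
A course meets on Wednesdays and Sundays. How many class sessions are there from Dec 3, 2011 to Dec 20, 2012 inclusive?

Dec 3, 2011 is a Saturday.
The range spans 384 days (inclusive of both endpoints).
384 = 7 × 54 + 6, so there are 54 full weeks plus 6 extra days.
Each full week contributes 2 days from the set (Wed, Sun): 54 × 2 = 108.
The 6 extra days are Saturday, Sunday, Monday, Tuesday, Wednesday, Thursday — 2 of them qualify.
Total: 108 + 2 = 110.

110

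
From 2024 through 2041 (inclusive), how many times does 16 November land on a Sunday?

3

Day of week of November 16 in each year:
2024: Sat, 2025: Sun ✓, 2026: Mon, 2027: Tue, 2028: Thu, 2029: Fri, 2030: Sat, 2031: Sun ✓, 2032: Tue, 2033: Wed, 2034: Thu, 2035: Fri, 2036: Sun ✓, 2037: Mon, 2038: Tue, 2039: Wed, 2040: Fri, 2041: Sat
Sundays: 2025, 2031, 2036.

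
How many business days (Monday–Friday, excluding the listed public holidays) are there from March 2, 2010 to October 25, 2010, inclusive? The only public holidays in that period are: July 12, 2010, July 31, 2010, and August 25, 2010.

March 2, 2010 is a Tuesday.
The range spans 238 days (inclusive of both endpoints).
238 = 7 × 34, so the span is exactly 34 full weeks.
Each full week contributes 5 weekdays (Mon–Fri): 34 × 5 = 170.
Total: 170.
Holidays: July 12, 2010 (Mon); July 31, 2010 (Sat); August 25, 2010 (Wed).
2 of the 3 holidays fall on weekdays; the rest are weekends and were already excluded.
Business days: 170 − 2 = 168.

168 business days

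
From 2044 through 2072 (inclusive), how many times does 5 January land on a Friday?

4

Day of week of January 5 in each year:
2044: Tue, 2045: Thu, 2046: Fri ✓, 2047: Sat, 2048: Sun, 2049: Tue, 2050: Wed, 2051: Thu, 2052: Fri ✓, 2053: Sun, 2054: Mon, 2055: Tue, 2056: Wed, 2057: Fri ✓, 2058: Sat, 2059: Sun, 2060: Mon, 2061: Wed, 2062: Thu, 2063: Fri ✓, 2064: Sat, 2065: Mon, 2066: Tue, 2067: Wed, 2068: Thu, 2069: Sat, 2070: Sun, 2071: Mon, 2072: Tue
Fridays: 2046, 2052, 2057, 2063.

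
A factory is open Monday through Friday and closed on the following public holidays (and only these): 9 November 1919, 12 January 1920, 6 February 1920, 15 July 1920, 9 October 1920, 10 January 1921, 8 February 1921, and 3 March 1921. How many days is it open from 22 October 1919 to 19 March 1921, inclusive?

22 October 1919 is a Wednesday.
That's 515 days from start to end, counting both.
515 = 7 × 73 + 4, so there are 73 full weeks plus 4 extra days.
Each full week contributes 5 weekdays (Mon–Fri): 73 × 5 = 365.
The 4 extra days are Wed, Thu, Fri, Sat — 3 of them qualify.
Total: 365 + 3 = 368.
Holidays: 9 November 1919 (Sun); 12 January 1920 (Mon); 6 February 1920 (Fri); 15 July 1920 (Thu); 9 October 1920 (Sat); 10 January 1921 (Mon); 8 February 1921 (Tue); 3 March 1921 (Thu).
6 of the 8 holidays fall on weekdays; the rest are weekends and were already excluded.
Business days: 368 − 6 = 362.

362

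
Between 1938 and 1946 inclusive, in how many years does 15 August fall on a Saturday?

Day of week of August 15 in each year:
1938: Mon, 1939: Tue, 1940: Thu, 1941: Fri, 1942: Sat ✓, 1943: Sun, 1944: Tue, 1945: Wed, 1946: Thu
Saturdays: 1942.

1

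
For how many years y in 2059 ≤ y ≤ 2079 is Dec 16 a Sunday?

Day of week of December 16 in each year:
2059: Tue, 2060: Thu, 2061: Fri, 2062: Sat, 2063: Sun ✓, 2064: Tue, 2065: Wed, 2066: Thu, 2067: Fri, 2068: Sun ✓, 2069: Mon, 2070: Tue, 2071: Wed, 2072: Fri, 2073: Sat, 2074: Sun ✓, 2075: Mon, 2076: Wed, 2077: Thu, 2078: Fri, 2079: Sat
Sundays: 2063, 2068, 2074.

3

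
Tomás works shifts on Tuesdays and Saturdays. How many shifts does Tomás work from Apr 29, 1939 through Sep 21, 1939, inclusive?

42

Apr 29, 1939 is a Saturday.
From Apr 29, 1939 to Sep 21, 1939 is 146 days inclusive.
146 = 7 × 20 + 6, so there are 20 full weeks plus 6 extra days.
Each full week contributes 2 days from the set (Tue, Sat): 20 × 2 = 40.
The 6 extra days are Sat, Sun, Mon, Tue, Wed, Thu — 2 of them qualify.
Total: 40 + 2 = 42.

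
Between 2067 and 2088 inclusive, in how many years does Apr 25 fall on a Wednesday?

3

Day of week of April 25 in each year:
2067: Mon, 2068: Wed ✓, 2069: Thu, 2070: Fri, 2071: Sat, 2072: Mon, 2073: Tue, 2074: Wed ✓, 2075: Thu, 2076: Sat, 2077: Sun, 2078: Mon, 2079: Tue, 2080: Thu, 2081: Fri, 2082: Sat, 2083: Sun, 2084: Tue, 2085: Wed ✓, 2086: Thu, 2087: Fri, 2088: Sun
Wednesdays: 2068, 2074, 2085.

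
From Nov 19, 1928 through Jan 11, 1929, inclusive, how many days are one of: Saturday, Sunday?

14

Nov 19, 1928 is a Monday.
That's 54 days from start to end, counting both.
54 = 7 × 7 + 5, so there are 7 full weeks plus 5 extra days.
Each full week contributes 2 days from the set (Sat, Sun): 7 × 2 = 14.
The 5 extra days are Monday, Tuesday, Wednesday, Thursday, Friday — none qualify.
Total: 14 + 0 = 14.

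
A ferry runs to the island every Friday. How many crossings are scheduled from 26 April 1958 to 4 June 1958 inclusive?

26 April 1958 is a Saturday.
The range spans 40 days (inclusive of both endpoints).
40 = 7 × 5 + 5, so there are 5 full weeks plus 5 extra days.
Each full week contributes one Friday: 5 so far.
The 5 extra days are Sat, Sun, Mon, Tue, Wed — none qualify.
Total: 5 + 0 = 5.

5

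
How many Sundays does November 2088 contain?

4

Nov 1, 2088 is a Monday.
That's 30 days from start to end, counting both.
30 = 7 × 4 + 2, so there are 4 full weeks plus 2 extra days.
Each full week contributes one Sunday: 4 so far.
The 2 extra days are Mon, Tue — none qualify.
Total: 4 + 0 = 4.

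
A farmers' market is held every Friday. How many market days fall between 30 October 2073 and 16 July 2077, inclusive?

30 October 2073 is a Monday.
The range spans 1356 days (inclusive of both endpoints).
1356 = 7 × 193 + 5, so there are 193 full weeks plus 5 extra days.
Each full week contributes one Friday: 193 so far.
The 5 extra days are Mon, Tue, Wed, Thu, Fri — 1 of them qualifies.
Total: 193 + 1 = 194.

194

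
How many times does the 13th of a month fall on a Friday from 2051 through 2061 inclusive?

18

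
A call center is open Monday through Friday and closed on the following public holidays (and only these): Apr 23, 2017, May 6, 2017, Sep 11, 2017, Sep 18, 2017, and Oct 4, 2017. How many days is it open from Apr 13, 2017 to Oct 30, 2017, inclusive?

Apr 13, 2017 is a Thursday.
That's 201 days from start to end, counting both.
201 = 7 × 28 + 5, so there are 28 full weeks plus 5 extra days.
Each full week contributes 5 weekdays (Mon–Fri): 28 × 5 = 140.
The 5 extra days are Thursday, Friday, Saturday, Sunday, Monday — 3 of them qualify.
Total: 140 + 3 = 143.
Holidays: Apr 23, 2017 (Sun); May 6, 2017 (Sat); Sep 11, 2017 (Mon); Sep 18, 2017 (Mon); Oct 4, 2017 (Wed).
3 of the 5 holidays fall on weekdays; the rest are weekends and were already excluded.
Business days: 143 − 3 = 140.

140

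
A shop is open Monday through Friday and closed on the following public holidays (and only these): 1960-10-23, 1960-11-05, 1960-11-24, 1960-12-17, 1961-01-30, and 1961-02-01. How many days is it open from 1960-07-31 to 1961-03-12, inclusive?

1960-07-31 is a Sunday.
From 1960-07-31 to 1961-03-12 is 225 days inclusive.
225 = 7 × 32 + 1, so there are 32 full weeks plus 1 extra day.
Each full week contributes 5 weekdays (Mon–Fri): 32 × 5 = 160.
The 1 extra day is Sun — none qualify.
Total: 160 + 0 = 160.
Holidays: 1960-10-23 (Sun); 1960-11-05 (Sat); 1960-11-24 (Thu); 1960-12-17 (Sat); 1961-01-30 (Mon); 1961-02-01 (Wed).
3 of the 6 holidays fall on weekdays; the rest are weekends and were already excluded.
Business days: 160 − 3 = 157.

157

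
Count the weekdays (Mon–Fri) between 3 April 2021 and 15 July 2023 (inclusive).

595 weekdays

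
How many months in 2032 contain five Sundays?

4

A month has five Sundays exactly when Sunday falls within its first (length − 28) days.
Jan: 31 days, starts Thu → 5 of Thu, Fri, Sat
Feb: 29 days, starts Sun → 5 of Sun ✓
Mar: 31 days, starts Mon → 5 of Mon, Tue, Wed
Apr: 30 days, starts Thu → 5 of Thu, Fri
May: 31 days, starts Sat → 5 of Sat, Sun, Mon ✓
Jun: 30 days, starts Tue → 5 of Tue, Wed
Jul: 31 days, starts Thu → 5 of Thu, Fri, Sat
Aug: 31 days, starts Sun → 5 of Sun, Mon, Tue ✓
Sep: 30 days, starts Wed → 5 of Wed, Thu
Oct: 31 days, starts Fri → 5 of Fri, Sat, Sun ✓
Nov: 30 days, starts Mon → 5 of Mon, Tue
Dec: 31 days, starts Wed → 5 of Wed, Thu, Fri
Months with five Sundays: Feb, May, Aug, Oct.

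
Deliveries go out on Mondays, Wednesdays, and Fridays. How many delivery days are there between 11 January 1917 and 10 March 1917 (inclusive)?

25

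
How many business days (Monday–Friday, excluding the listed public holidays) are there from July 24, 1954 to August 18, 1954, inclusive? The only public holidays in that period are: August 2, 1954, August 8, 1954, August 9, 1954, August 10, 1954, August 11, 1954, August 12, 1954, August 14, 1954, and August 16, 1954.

12

July 24, 1954 is a Saturday.
From July 24, 1954 to August 18, 1954 is 26 days inclusive.
26 = 7 × 3 + 5, so there are 3 full weeks plus 5 extra days.
Each full week contributes 5 weekdays (Mon–Fri): 3 × 5 = 15.
The 5 extra days are Sat, Sun, Mon, Tue, Wed — 3 of them qualify.
Total: 15 + 3 = 18.
Holidays: August 2, 1954 (Mon); August 8, 1954 (Sun); August 9, 1954 (Mon); August 10, 1954 (Tue); August 11, 1954 (Wed); August 12, 1954 (Thu); August 14, 1954 (Sat); August 16, 1954 (Mon).
6 of the 8 holidays fall on weekdays; the rest are weekends and were already excluded.
Business days: 18 − 6 = 12.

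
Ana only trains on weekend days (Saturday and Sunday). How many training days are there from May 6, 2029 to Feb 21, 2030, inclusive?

May 6, 2029 is a Sunday.
The range spans 292 days (inclusive of both endpoints).
292 = 7 × 41 + 5, so there are 41 full weeks plus 5 extra days.
Each full week contributes 2 weekend days (Sat, Sun): 41 × 2 = 82.
The 5 extra days are Sunday, Monday, Tuesday, Wednesday, Thursday — 1 of them qualifies.
Total: 82 + 1 = 83.

83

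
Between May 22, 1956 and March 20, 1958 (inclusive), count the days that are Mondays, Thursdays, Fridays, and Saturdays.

381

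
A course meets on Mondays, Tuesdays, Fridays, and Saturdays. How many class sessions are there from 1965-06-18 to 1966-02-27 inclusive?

1965-06-18 is a Friday.
From 1965-06-18 to 1966-02-27 is 255 days inclusive.
255 = 7 × 36 + 3, so there are 36 full weeks plus 3 extra days.
Each full week contributes 4 days from the set (Mon, Tue, Fri, Sat): 36 × 4 = 144.
The 3 extra days are Fri, Sat, Sun — 2 of them qualify.
Total: 144 + 2 = 146.

146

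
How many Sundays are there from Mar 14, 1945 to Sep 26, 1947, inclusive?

132 Sundays

Mar 14, 1945 is a Wednesday.
That's 927 days from start to end, counting both.
927 = 7 × 132 + 3, so there are 132 full weeks plus 3 extra days.
Each full week contributes one Sunday: 132 so far.
The 3 extra days are Wed, Thu, Fri — none qualify.
Total: 132 + 0 = 132.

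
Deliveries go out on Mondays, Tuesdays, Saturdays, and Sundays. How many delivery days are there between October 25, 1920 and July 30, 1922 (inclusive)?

October 25, 1920 is a Monday.
That's 644 days from start to end, counting both.
644 = 7 × 92, so the span is exactly 92 full weeks.
Each full week contributes 4 days from the set (Mon, Tue, Sat, Sun): 92 × 4 = 368.

368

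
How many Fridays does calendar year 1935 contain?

1 January 1935 is a Tuesday.
From 1 January 1935 to 31 December 1935 is 365 days inclusive.
365 = 7 × 52 + 1, so there are 52 full weeks plus 1 extra day.
Each full week contributes one Friday: 52 so far.
The 1 extra day is Tuesday — none qualify.
Total: 52 + 0 = 52.

52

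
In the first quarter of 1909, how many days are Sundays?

January 1, 1909 is a Friday.
That's 90 days from start to end, counting both.
90 = 7 × 12 + 6, so there are 12 full weeks plus 6 extra days.
Each full week contributes one Sunday: 12 so far.
The 6 extra days are Fri, Sat, Sun, Mon, Tue, Wed — 1 of them qualifies.
Total: 12 + 1 = 13.

13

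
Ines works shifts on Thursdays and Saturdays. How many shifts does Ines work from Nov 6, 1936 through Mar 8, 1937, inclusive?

Nov 6, 1936 is a Friday.
That's 123 days from start to end, counting both.
123 = 7 × 17 + 4, so there are 17 full weeks plus 4 extra days.
Each full week contributes 2 days from the set (Thu, Sat): 17 × 2 = 34.
The 4 extra days are Fri, Sat, Sun, Mon — 1 of them qualifies.
Total: 34 + 1 = 35.

35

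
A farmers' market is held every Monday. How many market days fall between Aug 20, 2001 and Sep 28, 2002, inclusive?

Aug 20, 2001 is a Monday.
From Aug 20, 2001 to Sep 28, 2002 is 405 days inclusive.
405 = 7 × 57 + 6, so there are 57 full weeks plus 6 extra days.
Each full week contributes one Monday: 57 so far.
The 6 extra days are Mon, Tue, Wed, Thu, Fri, Sat — 1 of them qualifies.
Total: 57 + 1 = 58.

58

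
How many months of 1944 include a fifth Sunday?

5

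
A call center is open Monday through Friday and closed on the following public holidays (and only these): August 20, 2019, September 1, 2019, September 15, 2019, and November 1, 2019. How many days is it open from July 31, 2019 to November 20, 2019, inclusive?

July 31, 2019 is a Wednesday.
That's 113 days from start to end, counting both.
113 = 7 × 16 + 1, so there are 16 full weeks plus 1 extra day.
Each full week contributes 5 weekdays (Mon–Fri): 16 × 5 = 80.
The 1 extra day is Wednesday — 1 of them qualifies.
Total: 80 + 1 = 81.
Holidays: August 20, 2019 (Tue); September 1, 2019 (Sun); September 15, 2019 (Sun); November 1, 2019 (Fri).
2 of the 4 holidays fall on weekdays; the rest are weekends and were already excluded.
Business days: 81 − 2 = 79.

79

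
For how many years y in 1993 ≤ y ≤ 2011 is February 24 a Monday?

Day of week of February 24 in each year:
1993: Wed, 1994: Thu, 1995: Fri, 1996: Sat, 1997: Mon ✓, 1998: Tue, 1999: Wed, 2000: Thu, 2001: Sat, 2002: Sun, 2003: Mon ✓, 2004: Tue, 2005: Thu, 2006: Fri, 2007: Sat, 2008: Sun, 2009: Tue, 2010: Wed, 2011: Thu
Mondays: 1997, 2003.

2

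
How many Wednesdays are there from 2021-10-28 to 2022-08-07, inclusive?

2021-10-28 is a Thursday.
From 2021-10-28 to 2022-08-07 is 284 days inclusive.
284 = 7 × 40 + 4, so there are 40 full weeks plus 4 extra days.
Each full week contributes one Wednesday: 40 so far.
The 4 extra days are Thu, Fri, Sat, Sun — none qualify.
Total: 40 + 0 = 40.

40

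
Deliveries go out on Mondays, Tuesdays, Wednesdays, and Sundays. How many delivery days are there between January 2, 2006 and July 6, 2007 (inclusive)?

January 2, 2006 is a Monday.
The range spans 551 days (inclusive of both endpoints).
551 = 7 × 78 + 5, so there are 78 full weeks plus 5 extra days.
Each full week contributes 4 days from the set (Mon, Tue, Wed, Sun): 78 × 4 = 312.
The 5 extra days are Monday, Tuesday, Wednesday, Thursday, Friday — 3 of them qualify.
Total: 312 + 3 = 315.

315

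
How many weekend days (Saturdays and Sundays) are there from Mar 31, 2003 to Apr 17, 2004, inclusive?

109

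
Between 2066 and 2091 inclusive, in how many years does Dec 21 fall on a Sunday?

Day of week of December 21 in each year:
2066: Tue, 2067: Wed, 2068: Fri, 2069: Sat, 2070: Sun ✓, 2071: Mon, 2072: Wed, 2073: Thu, 2074: Fri, 2075: Sat, 2076: Mon, 2077: Tue, 2078: Wed, 2079: Thu, 2080: Sat, 2081: Sun ✓, 2082: Mon, 2083: Tue, 2084: Thu, 2085: Fri, 2086: Sat, 2087: Sun ✓, 2088: Tue, 2089: Wed, 2090: Thu, 2091: Fri
Sundays: 2070, 2081, 2087.

3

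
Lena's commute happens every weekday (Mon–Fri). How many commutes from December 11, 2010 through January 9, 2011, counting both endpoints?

December 11, 2010 is a Saturday.
The range spans 30 days (inclusive of both endpoints).
30 = 7 × 4 + 2, so there are 4 full weeks plus 2 extra days.
Each full week contributes 5 weekdays (Mon–Fri): 4 × 5 = 20.
The 2 extra days are Saturday, Sunday — none qualify.
Total: 20 + 0 = 20.

20 weekdays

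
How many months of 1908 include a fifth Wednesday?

5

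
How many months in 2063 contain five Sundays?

4

A month has five Sundays exactly when Sunday falls within its first (length − 28) days.
Jan: 31 days, starts Mon → 5 of Mon, Tue, Wed
Feb: 28 days, starts Thu → 5 of (none)
Mar: 31 days, starts Thu → 5 of Thu, Fri, Sat
Apr: 30 days, starts Sun → 5 of Sun, Mon ✓
May: 31 days, starts Tue → 5 of Tue, Wed, Thu
Jun: 30 days, starts Fri → 5 of Fri, Sat
Jul: 31 days, starts Sun → 5 of Sun, Mon, Tue ✓
Aug: 31 days, starts Wed → 5 of Wed, Thu, Fri
Sep: 30 days, starts Sat → 5 of Sat, Sun ✓
Oct: 31 days, starts Mon → 5 of Mon, Tue, Wed
Nov: 30 days, starts Thu → 5 of Thu, Fri
Dec: 31 days, starts Sat → 5 of Sat, Sun, Mon ✓
Months with five Sundays: Apr, Jul, Sep, Dec.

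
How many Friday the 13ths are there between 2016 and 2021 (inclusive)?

10

Friday-the-13ths by year:
2016: May
2017: Jan, Oct
2018: Apr, Jul
2019: Sep, Dec
2020: Mar, Nov
2021: Aug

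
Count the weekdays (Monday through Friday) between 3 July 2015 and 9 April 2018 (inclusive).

722 weekdays

3 July 2015 is a Friday.
That's 1012 days from start to end, counting both.
1012 = 7 × 144 + 4, so there are 144 full weeks plus 4 extra days.
Each full week contributes 5 weekdays (Mon–Fri): 144 × 5 = 720.
The 4 extra days are Friday, Saturday, Sunday, Monday — 2 of them qualify.
Total: 720 + 2 = 722.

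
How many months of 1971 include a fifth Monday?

4

A month has five Mondays exactly when Monday falls within its first (length − 28) days.
Jan: 31 days, starts Fri → 5 of Fri, Sat, Sun
Feb: 28 days, starts Mon → 5 of (none)
Mar: 31 days, starts Mon → 5 of Mon, Tue, Wed ✓
Apr: 30 days, starts Thu → 5 of Thu, Fri
May: 31 days, starts Sat → 5 of Sat, Sun, Mon ✓
Jun: 30 days, starts Tue → 5 of Tue, Wed
Jul: 31 days, starts Thu → 5 of Thu, Fri, Sat
Aug: 31 days, starts Sun → 5 of Sun, Mon, Tue ✓
Sep: 30 days, starts Wed → 5 of Wed, Thu
Oct: 31 days, starts Fri → 5 of Fri, Sat, Sun
Nov: 30 days, starts Mon → 5 of Mon, Tue ✓
Dec: 31 days, starts Wed → 5 of Wed, Thu, Fri
Months with five Mondays: Mar, May, Aug, Nov.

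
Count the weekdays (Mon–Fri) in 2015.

261

1 January 2015 is a Thursday.
The range spans 365 days (inclusive of both endpoints).
365 = 7 × 52 + 1, so there are 52 full weeks plus 1 extra day.
Each full week contributes 5 weekdays (Mon–Fri): 52 × 5 = 260.
The 1 extra day is Thu — 1 of them qualifies.
Total: 260 + 1 = 261.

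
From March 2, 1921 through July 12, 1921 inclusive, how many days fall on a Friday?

19 Fridays

March 2, 1921 is a Wednesday.
The range spans 133 days (inclusive of both endpoints).
133 = 7 × 19, so the span is exactly 19 full weeks.
Each full week contributes one Friday: 19 so far.
Total: 19.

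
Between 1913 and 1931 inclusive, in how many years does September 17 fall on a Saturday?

Day of week of September 17 in each year:
1913: Wed, 1914: Thu, 1915: Fri, 1916: Sun, 1917: Mon, 1918: Tue, 1919: Wed, 1920: Fri, 1921: Sat ✓, 1922: Sun, 1923: Mon, 1924: Wed, 1925: Thu, 1926: Fri, 1927: Sat ✓, 1928: Mon, 1929: Tue, 1930: Wed, 1931: Thu
Saturdays: 1921, 1927.

2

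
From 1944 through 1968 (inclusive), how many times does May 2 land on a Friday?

Day of week of May 2 in each year:
1944: Tue, 1945: Wed, 1946: Thu, 1947: Fri ✓, 1948: Sun, 1949: Mon, 1950: Tue, 1951: Wed, 1952: Fri ✓, 1953: Sat, 1954: Sun, 1955: Mon, 1956: Wed, 1957: Thu, 1958: Fri ✓, 1959: Sat, 1960: Mon, 1961: Tue, 1962: Wed, 1963: Thu, 1964: Sat, 1965: Sun, 1966: Mon, 1967: Tue, 1968: Thu
Fridays: 1947, 1952, 1958.

3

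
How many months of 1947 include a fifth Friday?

A month has five Fridays exactly when Friday falls within its first (length − 28) days.
Jan: 31 days, starts Wed → 5 of Wed, Thu, Fri ✓
Feb: 28 days, starts Sat → 5 of (none)
Mar: 31 days, starts Sat → 5 of Sat, Sun, Mon
Apr: 30 days, starts Tue → 5 of Tue, Wed
May: 31 days, starts Thu → 5 of Thu, Fri, Sat ✓
Jun: 30 days, starts Sun → 5 of Sun, Mon
Jul: 31 days, starts Tue → 5 of Tue, Wed, Thu
Aug: 31 days, starts Fri → 5 of Fri, Sat, Sun ✓
Sep: 30 days, starts Mon → 5 of Mon, Tue
Oct: 31 days, starts Wed → 5 of Wed, Thu, Fri ✓
Nov: 30 days, starts Sat → 5 of Sat, Sun
Dec: 31 days, starts Mon → 5 of Mon, Tue, Wed
Months with five Fridays: Jan, May, Aug, Oct.

4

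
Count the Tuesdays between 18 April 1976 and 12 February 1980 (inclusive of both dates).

18 April 1976 is a Sunday.
From 18 April 1976 to 12 February 1980 is 1396 days inclusive.
1396 = 7 × 199 + 3, so there are 199 full weeks plus 3 extra days.
Each full week contributes one Tuesday: 199 so far.
The 3 extra days are Sun, Mon, Tue — 1 of them qualifies.
Total: 199 + 1 = 200.

200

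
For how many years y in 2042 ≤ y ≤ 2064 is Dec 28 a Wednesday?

3

Day of week of December 28 in each year:
2042: Sun, 2043: Mon, 2044: Wed ✓, 2045: Thu, 2046: Fri, 2047: Sat, 2048: Mon, 2049: Tue, 2050: Wed ✓, 2051: Thu, 2052: Sat, 2053: Sun, 2054: Mon, 2055: Tue, 2056: Thu, 2057: Fri, 2058: Sat, 2059: Sun, 2060: Tue, 2061: Wed ✓, 2062: Thu, 2063: Fri, 2064: Sun
Wednesdays: 2044, 2050, 2061.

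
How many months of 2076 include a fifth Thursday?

5

A month has five Thursdays exactly when Thursday falls within its first (length − 28) days.
Jan: 31 days, starts Wed → 5 of Wed, Thu, Fri ✓
Feb: 29 days, starts Sat → 5 of Sat
Mar: 31 days, starts Sun → 5 of Sun, Mon, Tue
Apr: 30 days, starts Wed → 5 of Wed, Thu ✓
May: 31 days, starts Fri → 5 of Fri, Sat, Sun
Jun: 30 days, starts Mon → 5 of Mon, Tue
Jul: 31 days, starts Wed → 5 of Wed, Thu, Fri ✓
Aug: 31 days, starts Sat → 5 of Sat, Sun, Mon
Sep: 30 days, starts Tue → 5 of Tue, Wed
Oct: 31 days, starts Thu → 5 of Thu, Fri, Sat ✓
Nov: 30 days, starts Sun → 5 of Sun, Mon
Dec: 31 days, starts Tue → 5 of Tue, Wed, Thu ✓
Months with five Thursdays: Jan, Apr, Jul, Oct, Dec.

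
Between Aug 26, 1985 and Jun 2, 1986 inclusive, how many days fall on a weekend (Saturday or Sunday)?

Aug 26, 1985 is a Monday.
That's 281 days from start to end, counting both.
281 = 7 × 40 + 1, so there are 40 full weeks plus 1 extra day.
Each full week contributes 2 weekend days (Sat, Sun): 40 × 2 = 80.
The 1 extra day is Monday — none qualify.
Total: 80 + 0 = 80.

80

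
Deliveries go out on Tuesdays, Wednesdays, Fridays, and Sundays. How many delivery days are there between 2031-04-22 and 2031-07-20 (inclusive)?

52

2031-04-22 is a Tuesday.
That's 90 days from start to end, counting both.
90 = 7 × 12 + 6, so there are 12 full weeks plus 6 extra days.
Each full week contributes 4 days from the set (Tue, Wed, Fri, Sun): 12 × 4 = 48.
The 6 extra days are Tuesday, Wednesday, Thursday, Friday, Saturday, Sunday — 4 of them qualify.
Total: 48 + 4 = 52.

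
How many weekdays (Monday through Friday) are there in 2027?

1 January 2027 is a Friday.
That's 365 days from start to end, counting both.
365 = 7 × 52 + 1, so there are 52 full weeks plus 1 extra day.
Each full week contributes 5 weekdays (Mon–Fri): 52 × 5 = 260.
The 1 extra day is Fri — 1 of them qualifies.
Total: 260 + 1 = 261.

261 weekdays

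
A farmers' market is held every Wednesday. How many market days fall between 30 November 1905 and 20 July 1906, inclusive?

30 November 1905 is a Thursday.
The range spans 233 days (inclusive of both endpoints).
233 = 7 × 33 + 2, so there are 33 full weeks plus 2 extra days.
Each full week contributes one Wednesday: 33 so far.
The 2 extra days are Thursday, Friday — none qualify.
Total: 33 + 0 = 33.

33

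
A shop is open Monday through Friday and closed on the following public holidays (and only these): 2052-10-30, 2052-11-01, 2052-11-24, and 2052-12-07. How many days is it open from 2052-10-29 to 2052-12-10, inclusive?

29

2052-10-29 is a Tuesday.
From 2052-10-29 to 2052-12-10 is 43 days inclusive.
43 = 7 × 6 + 1, so there are 6 full weeks plus 1 extra day.
Each full week contributes 5 weekdays (Mon–Fri): 6 × 5 = 30.
The 1 extra day is Tuesday — 1 of them qualifies.
Total: 30 + 1 = 31.
Holidays: 2052-10-30 (Wed); 2052-11-01 (Fri); 2052-11-24 (Sun); 2052-12-07 (Sat).
2 of the 4 holidays fall on weekdays; the rest are weekends and were already excluded.
Business days: 31 − 2 = 29.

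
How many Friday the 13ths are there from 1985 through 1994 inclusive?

Friday-the-13ths by year:
1985: Sep, Dec
1986: Jun
1987: Feb, Mar, Nov
1988: May
1989: Jan, Oct
1990: Apr, Jul
1991: Sep, Dec
1992: Mar, Nov
1993: Aug
1994: May

17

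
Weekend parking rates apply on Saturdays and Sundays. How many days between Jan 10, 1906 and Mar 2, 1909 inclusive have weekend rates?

Jan 10, 1906 is a Wednesday.
The range spans 1148 days (inclusive of both endpoints).
1148 = 7 × 164, so the span is exactly 164 full weeks.
Each full week contributes 2 weekend days (Sat, Sun): 164 × 2 = 328.
Total: 328.

328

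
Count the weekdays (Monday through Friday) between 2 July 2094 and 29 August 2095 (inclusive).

302

2 July 2094 is a Friday.
The range spans 424 days (inclusive of both endpoints).
424 = 7 × 60 + 4, so there are 60 full weeks plus 4 extra days.
Each full week contributes 5 weekdays (Mon–Fri): 60 × 5 = 300.
The 4 extra days are Fri, Sat, Sun, Mon — 2 of them qualify.
Total: 300 + 2 = 302.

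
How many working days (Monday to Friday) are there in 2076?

262

Jan 1, 2076 is a Wednesday.
That's 366 days from start to end, counting both.
366 = 7 × 52 + 2, so there are 52 full weeks plus 2 extra days.
Each full week contributes 5 weekdays (Mon–Fri): 52 × 5 = 260.
The 2 extra days are Wed, Thu — 2 of them qualify.
Total: 260 + 2 = 262.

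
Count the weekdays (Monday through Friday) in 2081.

1 January 2081 is a Wednesday.
That's 365 days from start to end, counting both.
365 = 7 × 52 + 1, so there are 52 full weeks plus 1 extra day.
Each full week contributes 5 weekdays (Mon–Fri): 52 × 5 = 260.
The 1 extra day is Wednesday — 1 of them qualifies.
Total: 260 + 1 = 261.

261 weekdays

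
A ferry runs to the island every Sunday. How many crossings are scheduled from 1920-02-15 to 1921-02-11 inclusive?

1920-02-15 is a Sunday.
From 1920-02-15 to 1921-02-11 is 363 days inclusive.
363 = 7 × 51 + 6, so there are 51 full weeks plus 6 extra days.
Each full week contributes one Sunday: 51 so far.
The 6 extra days are Sun, Mon, Tue, Wed, Thu, Fri — 1 of them qualifies.
Total: 51 + 1 = 52.

52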